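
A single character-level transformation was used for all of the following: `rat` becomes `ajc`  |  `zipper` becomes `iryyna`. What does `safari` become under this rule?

bjojar

Compare letters: r→a is +9, a→j is +9, t→c is +9 — a constant shift. Each letter is shifted forward by 9 in the alphabet (a Caesar shift of +9).
Applying it to safari: s+9=b, a+9=j, f+9=o, a+9=j, r+9=a, i+9=r.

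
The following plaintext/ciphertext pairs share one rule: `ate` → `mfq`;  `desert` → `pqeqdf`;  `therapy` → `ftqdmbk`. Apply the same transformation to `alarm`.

mxmdy

Compare letters: a→m is +12, t→f is +12, e→q is +12 — a constant shift. Every letter moves 12 places later in the alphabet, wrapping around z→a.
Applying it to alarm: a+12=m, l+12=x, a+12=m, r+12=d, m+12=y.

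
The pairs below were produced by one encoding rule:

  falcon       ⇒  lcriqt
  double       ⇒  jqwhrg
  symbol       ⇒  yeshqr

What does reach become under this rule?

xgcin

The shift depends on letter class: consonant f→l is +6, but vowel a→c is +2. The rule splits by letter class: vowels +2, consonants +6.
On reach: r(cons)+6=x, e(vowel)+2=g, a(vowel)+2=c, c(cons)+6=i, h(cons)+6=n.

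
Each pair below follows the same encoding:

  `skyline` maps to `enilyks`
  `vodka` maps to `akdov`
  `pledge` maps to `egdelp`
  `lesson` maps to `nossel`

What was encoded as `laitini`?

The output letters match the input read backwards: skyline reversed is enilyks. The word is simply reversed.
Reversing it on laitini: then reverse → initial.

initial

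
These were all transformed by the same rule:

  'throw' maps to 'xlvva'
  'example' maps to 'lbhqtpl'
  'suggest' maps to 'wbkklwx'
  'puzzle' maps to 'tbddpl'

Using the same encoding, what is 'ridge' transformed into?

Two shifts are in play — +7 for a/e/i/o/u, +4 for every other letter.
On ridge: r(cons)+4=v, i(vowel)+7=p, d(cons)+4=h, g(cons)+4=k, e(vowel)+7=l.

vphkl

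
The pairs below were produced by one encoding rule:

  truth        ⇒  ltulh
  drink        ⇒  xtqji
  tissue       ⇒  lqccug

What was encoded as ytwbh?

graph

t(19)→l(11) and r(17)→t(19) fit y≡9x+22 (mod 26); the inverse of 9 mod 26 is 3. Each letter's alphabet position (a=0..z=25) is mapped through 9·x+22 mod 26 — an affine cipher.
Undoing it on ytwbh: y(24)→3·(24−22)≡6=g; t(19)→3·(19−22)≡17=r; w(22)→3·(22−22)≡0=a; b(1)→3·(1−22)≡15=p; h(7)→3·(7−22)≡7=h (all mod 26).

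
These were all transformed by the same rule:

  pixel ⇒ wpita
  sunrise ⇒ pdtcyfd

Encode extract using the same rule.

enlceip

The output letters match the input read backwards, each shifted +11: pixel reversed is lexip. The word is reversed, then every letter is shifted forward by 11.
On extract: reverse → tcartxe; then shift: t+11=e, c+11=n, a+11=l, r+11=c, t+11=e, x+11=i, e+11=p.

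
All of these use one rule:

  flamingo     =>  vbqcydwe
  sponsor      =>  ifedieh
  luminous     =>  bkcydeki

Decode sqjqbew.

This is a Caesar cipher with shift 16.
Decoding sqjqbew: s−16=c, q−16=a, j−16=t, q−16=a, b−16=l, e−16=o, w−16=g.

catalog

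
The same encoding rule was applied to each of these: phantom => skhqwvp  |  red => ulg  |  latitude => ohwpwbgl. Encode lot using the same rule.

ovw

Vowels shift forward by 7 and consonants shift forward by 3.
For lot: l(cons)+3=o, o(vowel)+7=v, t(cons)+3=w.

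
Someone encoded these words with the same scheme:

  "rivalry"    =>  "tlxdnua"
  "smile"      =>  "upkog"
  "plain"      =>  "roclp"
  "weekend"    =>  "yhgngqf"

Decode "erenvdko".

Shifts by position in rivalry: pos 0: r→t (+2), pos 1: i→l (+3), pos 2: v→x (+2), pos 3: a→d (+3) — repeating every 2. The shifts repeat in a cycle of length 2: positions 0,1,… shift by +2, +3, then the pattern repeats.
Reversing it on erenvdko: e−2=c, r−3=o, e−2=c, n−3=k, v−2=t, d−3=a, k−2=i, o−3=l.

cocktail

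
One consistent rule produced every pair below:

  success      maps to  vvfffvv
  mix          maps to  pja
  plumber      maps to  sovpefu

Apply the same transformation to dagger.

The rule splits by letter class: vowels +1, consonants +3.
Applying it to dagger: d(cons)+3=g, a(vowel)+1=b, g(cons)+3=j, g(cons)+3=j, e(vowel)+1=f, r(cons)+3=u.

gbjjfu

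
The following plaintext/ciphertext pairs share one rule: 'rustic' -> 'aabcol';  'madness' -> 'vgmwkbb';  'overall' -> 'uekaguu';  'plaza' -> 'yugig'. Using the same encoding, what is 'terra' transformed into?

ckaag

The shift depends on letter class: consonant r→a is +9, but vowel u→a is +6. Vowels shift forward by 6 and consonants shift forward by 9.
For terra: t(cons)+9=c, e(vowel)+6=k, r(cons)+9=a, r(cons)+9=a, a(vowel)+6=g.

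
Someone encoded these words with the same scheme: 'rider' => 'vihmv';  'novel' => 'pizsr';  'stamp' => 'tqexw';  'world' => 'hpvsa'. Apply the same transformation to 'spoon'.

Read the word backwards and shift each letter +4.
Applying it to spoon: reverse → noops; then shift: n+4=r, o+4=s, o+4=s, p+4=t, s+4=w.

rsstw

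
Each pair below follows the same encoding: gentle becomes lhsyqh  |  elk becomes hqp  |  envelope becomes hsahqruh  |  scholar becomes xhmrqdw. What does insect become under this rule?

lsxhhy

The shift depends on letter class: consonant g→l is +5, but vowel e→h is +3. Vowels shift forward by 3 and consonants shift forward by 5.
On insect: i(vowel)+3=l, n(cons)+5=s, s(cons)+5=x, e(vowel)+3=h, c(cons)+5=h, t(cons)+5=y.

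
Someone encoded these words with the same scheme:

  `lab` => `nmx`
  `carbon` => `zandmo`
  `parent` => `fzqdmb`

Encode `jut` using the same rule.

fgv

The output letters match the input read backwards, each shifted +12: lab reversed is bal. The word is reversed, then every letter is shifted forward by 12.
Applying it to jut: reverse → tuj; then shift: t+12=f, u+12=g, j+12=v.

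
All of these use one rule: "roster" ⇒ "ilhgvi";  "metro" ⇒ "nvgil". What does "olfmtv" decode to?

Each pair mirrors across the alphabet (r↔i, o↔l, s↔h): positions sum to 25. Letters are reflected about the middle of the alphabet (position → 25−position): Atbash.
Reversing it on olfmtv: o↔l, l↔o, f↔u, m↔n, t↔g, v↔e.

lounge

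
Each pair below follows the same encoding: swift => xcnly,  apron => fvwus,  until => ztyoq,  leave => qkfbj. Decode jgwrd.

early

Shifts by position in swift: pos 0: s→x (+5), pos 1: w→c (+6), pos 2: i→n (+5), pos 3: f→l (+6) — repeating every 2. It's a Vigenère-style cipher with numeric key [5,6]: position i shifts by key[i mod 2].
Reversing it on jgwrd: j−5=e, g−6=a, w−5=r, r−6=l, d−5=y.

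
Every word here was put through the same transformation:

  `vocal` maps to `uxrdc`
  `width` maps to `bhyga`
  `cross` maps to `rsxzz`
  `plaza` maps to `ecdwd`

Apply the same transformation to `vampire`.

Each letter's alphabet position (a=0..z=25) is mapped through 7·x+3 mod 26 — an affine cipher.
For vampire: v(21)→7·21+3≡20=u; a(0)→7·0+3≡3=d; m(12)→7·12+3≡9=j; p(15)→7·15+3≡4=e; i(8)→7·8+3≡7=h; r(17)→7·17+3≡18=s; e(4)→7·4+3≡5=f (all mod 26).

udjehsf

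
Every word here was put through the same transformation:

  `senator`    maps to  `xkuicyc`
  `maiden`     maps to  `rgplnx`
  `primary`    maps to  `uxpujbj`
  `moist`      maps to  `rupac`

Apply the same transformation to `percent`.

Letter i (0-indexed) is shifted by i+5, so successive shifts are 5, 6, 7, ….
Applying it to percent: p+5=u, e+6=k, r+7=y, c+8=k, e+9=n, n+10=x, t+11=e.

ukyknxe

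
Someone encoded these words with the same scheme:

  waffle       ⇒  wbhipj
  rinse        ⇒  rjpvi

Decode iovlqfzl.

intimate

In waffle: w→w is +0, a→b is +1, f→h is +2, f→i is +3 — the shift increases by 1 each position. Each letter shifts forward by its position index (0, 1, 2, …) — the shift grows by one for each successive letter.
Reversing it on iovlqfzl: i−0=i, o−1=n, v−2=t, l−3=i, q−4=m, f−5=a, z−6=t, l−7=e.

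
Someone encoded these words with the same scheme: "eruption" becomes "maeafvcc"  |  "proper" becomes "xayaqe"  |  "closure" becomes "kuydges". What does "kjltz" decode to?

In eruption: e→m is +8, r→a is +9, u→e is +10, p→a is +11 — the shift increases by 1 each position. The shift increases by 1 at each position, starting from +8: 8, 9, 10, ….
Reversing it on kjltz: k−8=c, j−9=a, l−10=b, t−11=i, z−12=n.

cabin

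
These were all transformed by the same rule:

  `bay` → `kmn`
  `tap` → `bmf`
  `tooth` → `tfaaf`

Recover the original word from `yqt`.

hem

Read the word backwards and shift each letter +12.
Decoding yqt: shift back: y−12=m, q−12=e, t−12=h → meh; then reverse → hem.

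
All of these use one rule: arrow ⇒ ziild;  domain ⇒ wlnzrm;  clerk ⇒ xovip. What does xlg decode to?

Each pair mirrors across the alphabet (a↔z, r↔i, r↔i): positions sum to 25. Each letter is replaced by its mirror in the alphabet: a↔z, b↔y, c↔x, and so on (the Atbash cipher).
Decoding xlg: x↔c, l↔o, g↔t.

cot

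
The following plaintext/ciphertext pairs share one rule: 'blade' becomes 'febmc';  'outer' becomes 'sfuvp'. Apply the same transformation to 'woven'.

The word is reversed, then every letter is shifted forward by 1.
On woven: reverse → nevow; then shift: n+1=o, e+1=f, v+1=w, o+1=p, w+1=x.

ofwpx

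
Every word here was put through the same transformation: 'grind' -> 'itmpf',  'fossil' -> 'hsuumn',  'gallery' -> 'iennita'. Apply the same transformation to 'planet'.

The shift depends on letter class: consonant g→i is +2, but vowel i→m is +4. Vowels shift forward by 4 and consonants shift forward by 2.
On planet: p(cons)+2=r, l(cons)+2=n, a(vowel)+4=e, n(cons)+2=p, e(vowel)+4=i, t(cons)+2=v.

rnepiv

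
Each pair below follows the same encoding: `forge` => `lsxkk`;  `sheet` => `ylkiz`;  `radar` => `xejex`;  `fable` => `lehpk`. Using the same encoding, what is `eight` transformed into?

kmmlz

Shifts by position in forge: pos 0: f→l (+6), pos 1: o→s (+4), pos 2: r→x (+6), pos 3: g→k (+4) — repeating every 2. The shifts repeat in a cycle of length 2: positions 0,1,… shift by +6, +4, then the pattern repeats.
Applying it to eight: e+6=k, i+4=m, g+6=m, h+4=l, t+6=z.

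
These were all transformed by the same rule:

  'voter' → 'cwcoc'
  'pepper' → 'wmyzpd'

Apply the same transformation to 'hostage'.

In voter: v→c is +7, o→w is +8, t→c is +9, e→o is +10 — the shift increases by 1 each position. Letter i (0-indexed) is shifted by i+7, so successive shifts are 7, 8, 9, ….
Applying it to hostage: h+7=o, o+8=w, s+9=b, t+10=d, a+11=l, g+12=s, e+13=r.

owbdlsr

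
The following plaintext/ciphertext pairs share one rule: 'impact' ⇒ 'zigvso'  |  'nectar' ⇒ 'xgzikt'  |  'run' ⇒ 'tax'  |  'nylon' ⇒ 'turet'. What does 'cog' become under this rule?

Two steps: reverse the string, then apply a Caesar shift of +6.
Applying it to cog: reverse → goc; then shift: g+6=m, o+6=u, c+6=i.

mui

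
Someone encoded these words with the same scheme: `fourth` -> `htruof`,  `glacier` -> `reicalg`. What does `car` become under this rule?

rac

The output letters match the input read backwards: fourth reversed is htruof. The word is simply reversed.
For car: reverse → rac.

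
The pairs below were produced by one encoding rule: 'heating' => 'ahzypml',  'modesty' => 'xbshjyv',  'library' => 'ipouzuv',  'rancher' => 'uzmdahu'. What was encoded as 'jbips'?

h(7)→a(0) and e(4)→h(7) fit y≡15x+25 (mod 26); the inverse of 15 mod 26 is 7. Treating letters as 0–25, the rule is x ↦ 15x + 25 (mod 26).
Undoing it on jbips: j(9)→7·(9−25)≡18=s; b(1)→7·(1−25)≡14=o; i(8)→7·(8−25)≡11=l; p(15)→7·(15−25)≡8=i; s(18)→7·(18−25)≡3=d (all mod 26).

solid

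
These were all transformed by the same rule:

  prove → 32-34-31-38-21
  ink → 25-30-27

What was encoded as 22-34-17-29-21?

frame

p is letter #16 and maps to 32: an offset of 16. Each letter is replaced by its alphabet position (a=1..z=26) + 16.
Undoing it on 22-34-17-29-21: 22→(22−16)÷1=6=f, 34→(34−16)÷1=18=r, 17→(17−16)÷1=1=a, 29→(29−16)÷1=13=m, 21→(21−16)÷1=5=e.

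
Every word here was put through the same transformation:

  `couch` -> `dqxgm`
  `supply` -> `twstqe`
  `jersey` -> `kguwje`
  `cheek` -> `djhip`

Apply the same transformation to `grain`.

htdms

In couch: c→d is +1, o→q is +2, u→x is +3, c→g is +4 — the shift increases by 1 each position. Letter i (0-indexed) is shifted by i+1, so successive shifts are 1, 2, 3, ….
On grain: g+1=h, r+2=t, a+3=d, i+4=m, n+5=s.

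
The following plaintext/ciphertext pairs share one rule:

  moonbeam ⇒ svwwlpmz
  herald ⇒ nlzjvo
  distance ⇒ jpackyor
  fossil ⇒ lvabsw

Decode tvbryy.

notion

Letter i (0-indexed) is shifted by i+6, so successive shifts are 6, 7, 8, ….
Reversing it on tvbryy: t−6=n, v−7=o, b−8=t, r−9=i, y−10=o, y−11=n.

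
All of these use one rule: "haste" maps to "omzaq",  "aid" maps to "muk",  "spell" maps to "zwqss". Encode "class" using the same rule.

jsmzz

Two shifts are in play — +12 for a/e/i/o/u, +7 for every other letter.
Applying it to class: c(cons)+7=j, l(cons)+7=s, a(vowel)+12=m, s(cons)+7=z, s(cons)+7=z.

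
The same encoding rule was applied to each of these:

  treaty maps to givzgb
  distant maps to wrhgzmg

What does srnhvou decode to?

Each letter is replaced by its mirror in the alphabet: a↔z, b↔y, c↔x, and so on (the Atbash cipher).
Reversing it on srnhvou: s↔h, r↔i, n↔m, h↔s, v↔e, o↔l, u↔f.

himself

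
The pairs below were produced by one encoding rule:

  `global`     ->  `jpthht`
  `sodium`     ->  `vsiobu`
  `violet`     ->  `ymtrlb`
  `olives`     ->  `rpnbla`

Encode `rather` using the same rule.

Letter i (0-indexed) is shifted by i+3, so successive shifts are 3, 4, 5, ….
On rather: r+3=u, a+4=e, t+5=y, h+6=n, e+7=l, r+8=z.

ueynlz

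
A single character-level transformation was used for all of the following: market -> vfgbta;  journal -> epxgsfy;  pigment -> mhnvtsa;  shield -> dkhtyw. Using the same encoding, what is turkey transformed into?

m(12)→v(21) and a(0)→f(5) fit y≡23x+5 (mod 26); the inverse of 23 mod 26 is 17. Treating letters as 0–25, the rule is x ↦ 23x + 5 (mod 26).
On turkey: t(19)→23·19+5≡0=a; u(20)→23·20+5≡23=x; r(17)→23·17+5≡6=g; k(10)→23·10+5≡1=b; e(4)→23·4+5≡19=t; y(24)→23·24+5≡11=l (all mod 26).

axgbtl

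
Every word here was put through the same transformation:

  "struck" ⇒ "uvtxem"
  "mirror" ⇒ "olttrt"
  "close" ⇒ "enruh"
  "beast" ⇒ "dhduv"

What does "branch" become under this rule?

Vowels shift forward by 3 and consonants shift forward by 2.
Applying it to branch: b(cons)+2=d, r(cons)+2=t, a(vowel)+3=d, n(cons)+2=p, c(cons)+2=e, h(cons)+2=j.

dtdpej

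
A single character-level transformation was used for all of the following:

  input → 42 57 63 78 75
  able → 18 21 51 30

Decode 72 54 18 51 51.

i(#9)→42 and n(#14)→57: differences scale by 3, so n = 3·pos + 15. The formula is n = 3×(alphabet index, a=1) + 15.
Decoding 72 54 18 51 51: 72→(72−15)÷3=19=s, 54→(54−15)÷3=13=m, 18→(18−15)÷3=1=a, 51→(51−15)÷3=12=l, 51→(51−15)÷3=12=l.

small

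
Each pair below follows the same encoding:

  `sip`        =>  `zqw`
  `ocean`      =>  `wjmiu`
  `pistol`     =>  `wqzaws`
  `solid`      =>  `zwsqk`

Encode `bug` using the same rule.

icn

The shift depends on letter class: consonant s→z is +7, but vowel i→q is +8. Two shifts are in play — +8 for a/e/i/o/u, +7 for every other letter.
Applying it to bug: b(cons)+7=i, u(vowel)+8=c, g(cons)+7=n.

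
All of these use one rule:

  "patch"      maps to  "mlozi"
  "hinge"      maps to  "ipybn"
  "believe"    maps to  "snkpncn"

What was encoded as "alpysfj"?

p(15)→m(12) and a(0)→l(11) fit y≡7x+11 (mod 26); the inverse of 7 mod 26 is 15. Treating letters as 0–25, the rule is x ↦ 7x + 11 (mod 26).
Reversing it on alpysfj: a(0)→15·(0−11)≡17=r; l(11)→15·(11−11)≡0=a; p(15)→15·(15−11)≡8=i; y(24)→15·(24−11)≡13=n; s(18)→15·(18−11)≡1=b; f(5)→15·(5−11)≡14=o; j(9)→15·(9−11)≡22=w (all mod 26).

rainbow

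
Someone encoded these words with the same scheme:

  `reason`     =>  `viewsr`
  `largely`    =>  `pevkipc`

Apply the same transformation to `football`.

Compare letters: r→v is +4, e→i is +4, a→e is +4 — a constant shift. This is a Caesar cipher with shift 4.
On football: f+4=j, o+4=s, o+4=s, t+4=x, b+4=f, a+4=e, l+4=p, l+4=p.

jssxfepp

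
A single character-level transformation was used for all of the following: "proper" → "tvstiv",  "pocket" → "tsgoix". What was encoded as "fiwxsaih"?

This is a Caesar cipher with shift 4.
Undoing it on fiwxsaih: f−4=b, i−4=e, w−4=s, x−4=t, s−4=o, a−4=w, i−4=e, h−4=d.

bestowed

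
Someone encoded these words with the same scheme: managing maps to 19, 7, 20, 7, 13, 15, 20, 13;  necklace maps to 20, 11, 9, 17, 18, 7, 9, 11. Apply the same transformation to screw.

25, 9, 24, 11, 29

The number is (letter's place in the alphabet, a=1) + 6.
For screw: s=19→25, c=3→9, r=18→24, e=5→11, w=23→29.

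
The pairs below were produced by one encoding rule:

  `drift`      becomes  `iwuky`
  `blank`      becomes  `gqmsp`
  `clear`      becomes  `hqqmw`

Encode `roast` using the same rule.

wamxy

Two shifts are in play — +12 for a/e/i/o/u, +5 for every other letter.
For roast: r(cons)+5=w, o(vowel)+12=a, a(vowel)+12=m, s(cons)+5=x, t(cons)+5=y.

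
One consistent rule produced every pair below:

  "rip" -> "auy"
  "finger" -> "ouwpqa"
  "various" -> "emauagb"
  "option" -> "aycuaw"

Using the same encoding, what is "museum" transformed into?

vgbqgv

Vowels shift forward by 12 and consonants shift forward by 9.
On museum: m(cons)+9=v, u(vowel)+12=g, s(cons)+9=b, e(vowel)+12=q, u(vowel)+12=g, m(cons)+9=v.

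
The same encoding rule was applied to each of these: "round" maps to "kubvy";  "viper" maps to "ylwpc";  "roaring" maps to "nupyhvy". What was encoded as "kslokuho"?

handheld

The output letters match the input read backwards, each shifted +7: round reversed is dnuor. Two steps: reverse the string, then apply a Caesar shift of +7.
Decoding kslokuho: shift back: k−7=d, s−7=l, l−7=e, o−7=h, k−7=d, u−7=n, h−7=a, o−7=h → dlehdnah; then reverse → handheld.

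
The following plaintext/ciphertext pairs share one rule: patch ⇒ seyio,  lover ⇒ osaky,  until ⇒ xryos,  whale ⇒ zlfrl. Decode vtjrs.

In patch: p→s is +3, a→e is +4, t→y is +5, c→i is +6 — the shift increases by 1 each position. The shift increases by 1 at each position, starting from +3: 3, 4, 5, ….
Decoding vtjrs: v−3=s, t−4=p, j−5=e, r−6=l, s−7=l.

spell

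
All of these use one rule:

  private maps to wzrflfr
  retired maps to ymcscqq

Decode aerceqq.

In private: p→w is +7, r→z is +8, i→r is +9, v→f is +10 — the shift increases by 1 each position. The shift increases by 1 at each position, starting from +7: 7, 8, 9, ….
Undoing it on aerceqq: a−7=t, e−8=w, r−9=i, c−10=s, e−11=t, q−12=e, q−13=d.

twisted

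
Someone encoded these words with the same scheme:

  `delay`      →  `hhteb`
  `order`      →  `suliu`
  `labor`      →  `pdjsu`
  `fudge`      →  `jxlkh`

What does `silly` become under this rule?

Shifts by position in delay: pos 0: d→h (+4), pos 1: e→h (+3), pos 2: l→t (+8), pos 3: a→e (+4), pos 4: y→b (+3) — repeating every 3. It's a Vigenère-style cipher with numeric key [4,3,8]: position i shifts by key[i mod 3].
Applying it to silly: s+4=w, i+3=l, l+8=t, l+4=p, y+3=b.

wltpb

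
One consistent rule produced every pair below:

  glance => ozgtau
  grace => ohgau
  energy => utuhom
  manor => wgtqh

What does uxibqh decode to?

editor

g(6)→o(14) and l(11)→z(25) fit y≡23x+6 (mod 26); the inverse of 23 mod 26 is 17. Treating letters as 0–25, the rule is x ↦ 23x + 6 (mod 26).
Reversing it on uxibqh: u(20)→17·(20−6)≡4=e; x(23)→17·(23−6)≡3=d; i(8)→17·(8−6)≡8=i; b(1)→17·(1−6)≡19=t; q(16)→17·(16−6)≡14=o; h(7)→17·(7−6)≡17=r (all mod 26).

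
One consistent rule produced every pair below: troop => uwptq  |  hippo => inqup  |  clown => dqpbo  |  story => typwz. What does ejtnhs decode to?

design

Shifts by position in troop: pos 0: t→u (+1), pos 1: r→w (+5), pos 2: o→p (+1), pos 3: o→t (+5) — repeating every 2. It's a Vigenère-style cipher with numeric key [1,5]: position i shifts by key[i mod 2].
Decoding ejtnhs: e−1=d, j−5=e, t−1=s, n−5=i, h−1=g, s−5=n.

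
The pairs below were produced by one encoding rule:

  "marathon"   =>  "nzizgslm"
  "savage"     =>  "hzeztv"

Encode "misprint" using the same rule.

nrhkirmg

Each pair mirrors across the alphabet (m↔n, a↔z, r↔i): positions sum to 25. Each letter is replaced by its mirror in the alphabet: a↔z, b↔y, c↔x, and so on (the Atbash cipher).
Applying it to misprint: m↔n, i↔r, s↔h, p↔k, r↔i, i↔r, n↔m, t↔g.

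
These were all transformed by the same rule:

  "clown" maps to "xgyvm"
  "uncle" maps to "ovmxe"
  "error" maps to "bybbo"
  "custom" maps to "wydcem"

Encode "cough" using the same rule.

The word is reversed, then every letter is shifted forward by 10.
Applying it to cough: reverse → hguoc; then shift: h+10=r, g+10=q, u+10=e, o+10=y, c+10=m.

rqeym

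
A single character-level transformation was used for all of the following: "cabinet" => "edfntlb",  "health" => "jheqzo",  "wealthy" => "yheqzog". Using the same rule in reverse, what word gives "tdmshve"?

rainbow

The shift increases by 1 at each position, starting from +2: 2, 3, 4, ….
Undoing it on tdmshve: t−2=r, d−3=a, m−4=i, s−5=n, h−6=b, v−7=o, e−8=w.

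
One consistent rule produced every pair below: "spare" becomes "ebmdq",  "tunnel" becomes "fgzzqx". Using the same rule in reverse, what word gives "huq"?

vie

Compare letters: s→e is +12, p→b is +12, a→m is +12 — a constant shift. This is a Caesar cipher with shift 12.
Reversing it on huq: h−12=v, u−12=i, q−12=e.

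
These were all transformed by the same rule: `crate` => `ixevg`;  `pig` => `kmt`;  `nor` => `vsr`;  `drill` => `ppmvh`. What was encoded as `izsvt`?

Read the word backwards and shift each letter +4.
Decoding izsvt: shift back: i−4=e, z−4=v, s−4=o, v−4=r, t−4=p → evorp; then reverse → prove.

prove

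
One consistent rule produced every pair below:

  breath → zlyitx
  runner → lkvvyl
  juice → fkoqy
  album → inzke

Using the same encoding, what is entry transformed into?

b(1)→z(25) and r(17)→l(11) fit y≡17x+8 (mod 26); the inverse of 17 mod 26 is 23. Treating letters as 0–25, the rule is x ↦ 17x + 8 (mod 26).
For entry: e(4)→17·4+8≡24=y; n(13)→17·13+8≡21=v; t(19)→17·19+8≡19=t; r(17)→17·17+8≡11=l; y(24)→17·24+8≡0=a (all mod 26).

yvtla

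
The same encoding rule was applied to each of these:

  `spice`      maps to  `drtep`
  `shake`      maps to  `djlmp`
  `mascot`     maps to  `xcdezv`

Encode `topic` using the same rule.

The shifts repeat in a cycle of length 2: positions 0,1,… shift by +11, +2, then the pattern repeats.
On topic: t+11=e, o+2=q, p+11=a, i+2=k, c+11=n.

eqakn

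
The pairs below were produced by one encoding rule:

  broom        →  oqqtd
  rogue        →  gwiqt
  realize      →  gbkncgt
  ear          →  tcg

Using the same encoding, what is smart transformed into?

vtcou

The output letters match the input read backwards, each shifted +2: broom reversed is moorb. Read the word backwards and shift each letter +2.
On smart: reverse → trams; then shift: t+2=v, r+2=t, a+2=c, m+2=o, s+2=u.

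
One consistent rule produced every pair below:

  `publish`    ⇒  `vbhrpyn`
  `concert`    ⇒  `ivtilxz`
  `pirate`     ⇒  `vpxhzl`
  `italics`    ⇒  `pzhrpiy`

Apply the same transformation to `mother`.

svznlx

The shift depends on letter class: consonant p→v is +6, but vowel u→b is +7. Vowels shift forward by 7 and consonants shift forward by 6.
Applying it to mother: m(cons)+6=s, o(vowel)+7=v, t(cons)+6=z, h(cons)+6=n, e(vowel)+7=l, r(cons)+6=x.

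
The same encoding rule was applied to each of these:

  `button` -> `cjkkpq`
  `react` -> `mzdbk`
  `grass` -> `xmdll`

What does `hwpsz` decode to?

whole

Treating letters as 0–25, the rule is x ↦ 25x + 3 (mod 26).
Decoding hwpsz: h(7)→25·(7−3)≡22=w; w(22)→25·(22−3)≡7=h; p(15)→25·(15−3)≡14=o; s(18)→25·(18−3)≡11=l; z(25)→25·(25−3)≡4=e (all mod 26).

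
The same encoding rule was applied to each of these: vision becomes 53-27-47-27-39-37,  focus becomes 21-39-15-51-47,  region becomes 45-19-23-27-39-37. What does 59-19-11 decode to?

Each letter becomes 2×(its alphabet position, a=1..z=26) + 9.
Undoing it on 59-19-11: 59→(59−9)÷2=25=y, 19→(19−9)÷2=5=e, 11→(11−9)÷2=1=a.

yea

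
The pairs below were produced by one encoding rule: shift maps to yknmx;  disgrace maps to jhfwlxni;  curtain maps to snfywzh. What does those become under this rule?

Two steps: reverse the string, then apply a Caesar shift of +5.
For those: reverse → esoht; then shift: e+5=j, s+5=x, o+5=t, h+5=m, t+5=y.

jxtmy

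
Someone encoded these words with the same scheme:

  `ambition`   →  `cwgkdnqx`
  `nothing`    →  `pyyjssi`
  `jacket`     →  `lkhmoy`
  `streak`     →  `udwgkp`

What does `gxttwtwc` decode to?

enormous

Shifts by position in ambition: pos 0: a→c (+2), pos 1: m→w (+10), pos 2: b→g (+5), pos 3: i→k (+2), pos 4: t→d (+10), pos 5: i→n (+5) — repeating every 3. A repeating key of period 3 is used — shifts +2, +10, +5 over and over.
Decoding gxttwtwc: g−2=e, x−10=n, t−5=o, t−2=r, w−10=m, t−5=o, w−2=u, c−10=s.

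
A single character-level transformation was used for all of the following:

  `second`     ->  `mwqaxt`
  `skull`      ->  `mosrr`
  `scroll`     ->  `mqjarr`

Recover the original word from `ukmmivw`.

s(18)→m(12) and e(4)→w(22) fit y≡3x+10 (mod 26); the inverse of 3 mod 26 is 9. This is an affine cipher: with a=0,…,z=25, each position x becomes (3x+10) mod 26.
Undoing it on ukmmivw: u(20)→9·(20−10)≡12=m; k(10)→9·(10−10)≡0=a; m(12)→9·(12−10)≡18=s; m(12)→9·(12−10)≡18=s; i(8)→9·(8−10)≡8=i; v(21)→9·(21−10)≡21=v; w(22)→9·(22−10)≡4=e (all mod 26).

massive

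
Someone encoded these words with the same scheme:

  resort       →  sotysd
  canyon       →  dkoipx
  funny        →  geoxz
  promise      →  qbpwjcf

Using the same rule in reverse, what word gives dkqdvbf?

capture

Shifts by position in resort: pos 0: r→s (+1), pos 1: e→o (+10), pos 2: s→t (+1), pos 3: o→y (+10) — repeating every 2. A repeating key of period 2 is used — shifts +1, +10 over and over.
Decoding dkqdvbf: d−1=c, k−10=a, q−1=p, d−10=t, v−1=u, b−10=r, f−1=e.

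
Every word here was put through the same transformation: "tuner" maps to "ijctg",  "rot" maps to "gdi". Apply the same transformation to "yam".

Compare letters: t→i is +15, u→j is +15, n→c is +15 — a constant shift. Every letter moves 15 places later in the alphabet, wrapping around z→a.
Applying it to yam: y+15=n, a+15=p, m+15=b.

npb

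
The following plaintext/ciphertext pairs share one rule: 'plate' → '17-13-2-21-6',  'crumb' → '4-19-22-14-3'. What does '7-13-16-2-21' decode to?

float

p is letter #16 and maps to 17: an offset of 1. The number is (letter's place in the alphabet, a=1) + 1.
Undoing it on 7-13-16-2-21: 7→(7−1)÷1=6=f, 13→(13−1)÷1=12=l, 16→(16−1)÷1=15=o, 2→(2−1)÷1=1=a, 21→(21−1)÷1=20=t.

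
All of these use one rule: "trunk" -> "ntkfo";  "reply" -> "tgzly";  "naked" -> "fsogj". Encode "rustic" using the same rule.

tkqnum

Treating letters as 0–25, the rule is x ↦ 23x + 18 (mod 26).
For rustic: r(17)→23·17+18≡19=t; u(20)→23·20+18≡10=k; s(18)→23·18+18≡16=q; t(19)→23·19+18≡13=n; i(8)→23·8+18≡20=u; c(2)→23·2+18≡12=m (all mod 26).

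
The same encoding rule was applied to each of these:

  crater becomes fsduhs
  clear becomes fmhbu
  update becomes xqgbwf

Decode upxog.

round

Shifts by position in crater: pos 0: c→f (+3), pos 1: r→s (+1), pos 2: a→d (+3), pos 3: t→u (+1) — repeating every 2. It's a Vigenère-style cipher with numeric key [3,1]: position i shifts by key[i mod 2].
Decoding upxog: u−3=r, p−1=o, x−3=u, o−1=n, g−3=d.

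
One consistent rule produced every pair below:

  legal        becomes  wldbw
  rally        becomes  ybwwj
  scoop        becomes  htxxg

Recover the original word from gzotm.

punch

l(11)→w(22) and e(4)→l(11) fit y≡9x+1 (mod 26); the inverse of 9 mod 26 is 3. Treating letters as 0–25, the rule is x ↦ 9x + 1 (mod 26).
Decoding gzotm: g(6)→3·(6−1)≡15=p; z(25)→3·(25−1)≡20=u; o(14)→3·(14−1)≡13=n; t(19)→3·(19−1)≡2=c; m(12)→3·(12−1)≡7=h (all mod 26).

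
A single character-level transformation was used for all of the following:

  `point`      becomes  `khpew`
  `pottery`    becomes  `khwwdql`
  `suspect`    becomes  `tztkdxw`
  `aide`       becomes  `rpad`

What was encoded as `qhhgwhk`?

Treating letters as 0–25, the rule is x ↦ 3x + 17 (mod 26).
Reversing it on qhhgwhk: q(16)→9·(16−17)≡17=r; h(7)→9·(7−17)≡14=o; h(7)→9·(7−17)≡14=o; g(6)→9·(6−17)≡5=f; w(22)→9·(22−17)≡19=t; h(7)→9·(7−17)≡14=o; k(10)→9·(10−17)≡15=p (all mod 26).

rooftop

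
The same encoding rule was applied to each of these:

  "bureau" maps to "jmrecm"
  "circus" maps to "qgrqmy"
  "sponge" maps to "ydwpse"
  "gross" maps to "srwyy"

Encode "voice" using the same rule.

twgqe

b(1)→j(9) and u(20)→m(12) fit y≡7x+2 (mod 26); the inverse of 7 mod 26 is 15. Each letter's alphabet position (a=0..z=25) is mapped through 7·x+2 mod 26 — an affine cipher.
On voice: v(21)→7·21+2≡19=t; o(14)→7·14+2≡22=w; i(8)→7·8+2≡6=g; c(2)→7·2+2≡16=q; e(4)→7·4+2≡4=e (all mod 26).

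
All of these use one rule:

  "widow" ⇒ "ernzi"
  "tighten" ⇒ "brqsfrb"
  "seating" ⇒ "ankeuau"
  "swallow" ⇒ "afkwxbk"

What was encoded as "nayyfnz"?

frontal

The shift increases by 1 at each position, starting from +8: 8, 9, 10, ….
Reversing it on nayyfnz: n−8=f, a−9=r, y−10=o, y−11=n, f−12=t, n−13=a, z−14=l.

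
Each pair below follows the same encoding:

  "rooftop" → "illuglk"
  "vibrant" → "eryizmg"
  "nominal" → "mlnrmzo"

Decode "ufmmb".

Letters are reflected about the middle of the alphabet (position → 25−position): Atbash.
Decoding ufmmb: u↔f, f↔u, m↔n, m↔n, b↔y.

funny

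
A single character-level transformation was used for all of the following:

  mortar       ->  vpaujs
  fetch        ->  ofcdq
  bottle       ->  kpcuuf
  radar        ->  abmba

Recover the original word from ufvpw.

The shifts repeat in a cycle of length 2: positions 0,1,… shift by +9, +1, then the pattern repeats.
Undoing it on ufvpw: u−9=l, f−1=e, v−9=m, p−1=o, w−9=n.

lemon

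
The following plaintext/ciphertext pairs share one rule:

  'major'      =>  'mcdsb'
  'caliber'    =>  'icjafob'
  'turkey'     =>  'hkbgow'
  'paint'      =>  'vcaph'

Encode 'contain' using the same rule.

m(12)→m(12) and a(0)→c(2) fit y≡3x+2 (mod 26); the inverse of 3 mod 26 is 9. Each letter's alphabet position (a=0..z=25) is mapped through 3·x+2 mod 26 — an affine cipher.
On contain: c(2)→3·2+2≡8=i; o(14)→3·14+2≡18=s; n(13)→3·13+2≡15=p; t(19)→3·19+2≡7=h; a(0)→3·0+2≡2=c; i(8)→3·8+2≡0=a; n(13)→3·13+2≡15=p (all mod 26).

isphcap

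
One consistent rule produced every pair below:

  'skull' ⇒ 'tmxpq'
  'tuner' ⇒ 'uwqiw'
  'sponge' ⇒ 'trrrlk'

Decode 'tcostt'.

saloon

Letter i (0-indexed) is shifted by i+1, so successive shifts are 1, 2, 3, ….
Undoing it on tcostt: t−1=s, c−2=a, o−3=l, s−4=o, t−5=o, t−6=n.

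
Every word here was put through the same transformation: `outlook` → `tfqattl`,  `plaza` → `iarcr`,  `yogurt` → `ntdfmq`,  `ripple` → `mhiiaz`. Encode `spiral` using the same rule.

bihmra

o(14)→t(19) and u(20)→f(5) fit y≡15x+17 (mod 26); the inverse of 15 mod 26 is 7. Treating letters as 0–25, the rule is x ↦ 15x + 17 (mod 26).
On spiral: s(18)→15·18+17≡1=b; p(15)→15·15+17≡8=i; i(8)→15·8+17≡7=h; r(17)→15·17+17≡12=m; a(0)→15·0+17≡17=r; l(11)→15·11+17≡0=a (all mod 26).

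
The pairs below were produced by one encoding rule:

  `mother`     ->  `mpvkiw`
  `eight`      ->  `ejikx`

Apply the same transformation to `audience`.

The shift increases by 1 at each position, starting from +0: 0, 1, 2, ….
Applying it to audience: a+0=a, u+1=v, d+2=f, i+3=l, e+4=i, n+5=s, c+6=i, e+7=l.

avflisil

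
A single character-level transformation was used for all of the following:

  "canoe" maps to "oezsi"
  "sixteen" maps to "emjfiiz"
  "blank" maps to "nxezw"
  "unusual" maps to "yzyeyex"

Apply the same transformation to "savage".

eehesi

The shift depends on letter class: consonant c→o is +12, but vowel a→e is +4. The rule splits by letter class: vowels +4, consonants +12.
For savage: s(cons)+12=e, a(vowel)+4=e, v(cons)+12=h, a(vowel)+4=e, g(cons)+12=s, e(vowel)+4=i.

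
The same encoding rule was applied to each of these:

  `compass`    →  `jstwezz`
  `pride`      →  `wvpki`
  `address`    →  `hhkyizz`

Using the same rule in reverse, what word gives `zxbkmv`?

Shifts by position in compass: pos 0: c→j (+7), pos 1: o→s (+4), pos 2: m→t (+7), pos 3: p→w (+7), pos 4: a→e (+4), pos 5: s→z (+7) — repeating every 3. The shifts repeat in a cycle of length 3: positions 0,1,… shift by +7, +4, +7, then the pattern repeats.
Reversing it on zxbkmv: z−7=s, x−4=t, b−7=u, k−7=d, m−4=i, v−7=o.

studio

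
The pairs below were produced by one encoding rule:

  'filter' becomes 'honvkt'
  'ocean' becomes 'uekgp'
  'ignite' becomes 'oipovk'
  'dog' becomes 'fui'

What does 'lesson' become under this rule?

The shift depends on letter class: consonant f→h is +2, but vowel i→o is +6. The rule splits by letter class: vowels +6, consonants +2.
Applying it to lesson: l(cons)+2=n, e(vowel)+6=k, s(cons)+2=u, s(cons)+2=u, o(vowel)+6=u, n(cons)+2=p.

nkuuup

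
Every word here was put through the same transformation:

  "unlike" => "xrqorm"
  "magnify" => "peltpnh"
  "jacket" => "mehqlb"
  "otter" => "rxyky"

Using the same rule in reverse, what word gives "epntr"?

In unlike: u→x is +3, n→r is +4, l→q is +5, i→o is +6 — the shift increases by 1 each position. Each letter shifts forward by (position + 3), i.e. 3, 4, 5, … — the shift grows by one for each successive letter.
Decoding epntr: e−3=b, p−4=l, n−5=i, t−6=n, r−7=k.

blink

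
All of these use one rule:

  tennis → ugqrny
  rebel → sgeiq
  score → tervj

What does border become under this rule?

In tennis: t→u is +1, e→g is +2, n→q is +3, n→r is +4 — the shift increases by 1 each position. The shift increases by 1 at each position, starting from +1: 1, 2, 3, ….
Applying it to border: b+1=c, o+2=q, r+3=u, d+4=h, e+5=j, r+6=x.

cquhjx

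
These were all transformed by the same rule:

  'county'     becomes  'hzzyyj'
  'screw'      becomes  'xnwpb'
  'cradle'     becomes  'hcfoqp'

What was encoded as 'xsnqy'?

shift

The shifts repeat in a cycle of length 2: positions 0,1,… shift by +5, +11, then the pattern repeats.
Undoing it on xsnqy: x−5=s, s−11=h, n−5=i, q−11=f, y−5=t.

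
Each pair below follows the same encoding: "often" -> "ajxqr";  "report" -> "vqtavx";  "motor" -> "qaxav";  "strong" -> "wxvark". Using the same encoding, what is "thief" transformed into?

The shift depends on letter class: consonant f→j is +4, but vowel o→a is +12. Two shifts are in play — +12 for a/e/i/o/u, +4 for every other letter.
Applying it to thief: t(cons)+4=x, h(cons)+4=l, i(vowel)+12=u, e(vowel)+12=q, f(cons)+4=j.

xluqj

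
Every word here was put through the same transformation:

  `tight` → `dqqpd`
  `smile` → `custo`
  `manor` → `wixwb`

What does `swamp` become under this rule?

Shifts by position in tight: pos 0: t→d (+10), pos 1: i→q (+8), pos 2: g→q (+10), pos 3: h→p (+8) — repeating every 2. It's a Vigenère-style cipher with numeric key [10,8]: position i shifts by key[i mod 2].
For swamp: s+10=c, w+8=e, a+10=k, m+8=u, p+10=z.

cekuz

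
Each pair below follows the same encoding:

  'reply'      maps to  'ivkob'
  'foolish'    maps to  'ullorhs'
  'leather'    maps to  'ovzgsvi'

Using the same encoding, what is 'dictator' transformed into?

wrxgzgli

Each pair mirrors across the alphabet (r↔i, e↔v, p↔k): positions sum to 25. Each letter is replaced by its mirror in the alphabet: a↔z, b↔y, c↔x, and so on (the Atbash cipher).
For dictator: d↔w, i↔r, c↔x, t↔g, a↔z, t↔g, o↔l, r↔i.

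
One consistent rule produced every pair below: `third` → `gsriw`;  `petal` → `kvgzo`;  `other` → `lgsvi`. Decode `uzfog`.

Each pair mirrors across the alphabet (t↔g, h↔s, i↔r): positions sum to 25. This is the alphabet-reversal cipher (Atbash): a becomes z, b becomes y, etc.
Undoing it on uzfog: u↔f, z↔a, f↔u, o↔l, g↔t.

fault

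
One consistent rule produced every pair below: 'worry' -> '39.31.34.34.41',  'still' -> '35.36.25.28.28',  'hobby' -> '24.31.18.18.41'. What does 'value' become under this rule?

38.17.28.37.21

w is letter #23 and maps to 39: an offset of 16. Each letter is replaced by its alphabet position (a=1..z=26) + 16.
Applying it to value: v=22→38, a=1→17, l=12→28, u=21→37, e=5→21.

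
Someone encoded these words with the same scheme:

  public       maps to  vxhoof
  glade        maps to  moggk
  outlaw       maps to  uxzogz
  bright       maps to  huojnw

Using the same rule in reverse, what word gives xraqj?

round

Shifts by position in public: pos 0: p→v (+6), pos 1: u→x (+3), pos 2: b→h (+6), pos 3: l→o (+3) — repeating every 2. A repeating key of period 2 is used — shifts +6, +3 over and over.
Decoding xraqj: x−6=r, r−3=o, a−6=u, q−3=n, j−6=d.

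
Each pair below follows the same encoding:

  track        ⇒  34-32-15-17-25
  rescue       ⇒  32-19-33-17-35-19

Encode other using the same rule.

29-34-22-19-32

The number is (letter's place in the alphabet, a=1) + 14.
For other: o=15→29, t=20→34, h=8→22, e=5→19, r=18→32.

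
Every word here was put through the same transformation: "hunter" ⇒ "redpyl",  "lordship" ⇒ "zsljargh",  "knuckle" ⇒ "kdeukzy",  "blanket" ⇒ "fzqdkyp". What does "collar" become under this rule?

uszzql

Treating letters as 0–25, the rule is x ↦ 15x + 16 (mod 26).
Applying it to collar: c(2)→15·2+16≡20=u; o(14)→15·14+16≡18=s; l(11)→15·11+16≡25=z; l(11)→15·11+16≡25=z; a(0)→15·0+16≡16=q; r(17)→15·17+16≡11=l (all mod 26).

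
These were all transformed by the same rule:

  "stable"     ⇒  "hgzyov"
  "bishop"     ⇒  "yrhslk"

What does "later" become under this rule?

Each pair mirrors across the alphabet (s↔h, t↔g, a↔z): positions sum to 25. Each letter is replaced by its mirror in the alphabet: a↔z, b↔y, c↔x, and so on (the Atbash cipher).
Applying it to later: l↔o, a↔z, t↔g, e↔v, r↔i.

ozgvi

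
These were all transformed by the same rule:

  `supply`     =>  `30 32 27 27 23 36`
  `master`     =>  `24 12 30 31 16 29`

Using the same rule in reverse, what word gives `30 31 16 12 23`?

steal

s is letter #19 and maps to 30: an offset of 11. The number is (letter's place in the alphabet, a=1) + 11.
Reversing it on 30 31 16 12 23: 30→(30−11)÷1=19=s, 31→(31−11)÷1=20=t, 16→(16−11)÷1=5=e, 12→(12−11)÷1=1=a, 23→(23−11)÷1=12=l.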